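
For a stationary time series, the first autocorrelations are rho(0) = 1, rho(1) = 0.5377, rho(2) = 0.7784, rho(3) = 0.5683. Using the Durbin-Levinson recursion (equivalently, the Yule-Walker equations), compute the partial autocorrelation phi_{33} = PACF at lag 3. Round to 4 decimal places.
\phi_{33} = 0.1811

The PACF at lag k is phi_{kk}, the last component of the solution
to the Yule-Walker system G_k phi = r_k where
  (G_k)_{ij} = rho(|i - j|), (r_k)_i = rho(i), i,j = 1..k.
Equivalently, Durbin-Levinson gives phi_{kk} iteratively:
  phi_{11} = rho(1)
  phi_{kk} = [rho(k) - sum_{j=1..k-1} phi_{k-1,j} rho(k-j)]
            / [1 - sum_{j=1..k-1} phi_{k-1,j} rho(j)],
  phi_{k,j} = phi_{k-1,j} - phi_{kk} phi_{k-1,k-j},  j = 1..k-1.
Step k = 1:
  phi_11 = rho(1) = 0.5377.
Step k = 2:
  phi_22 = [rho(2) - phi_11 rho(1)] / [1 - phi_11 rho(1)] = [0.7784 - (0.5377)(0.5377)] / [1 - (0.5377)(0.5377)]
         = 0.48927871 / 0.71087871 = 0.688273.
  Update: phi_21 = phi_11 - phi_22 phi_11 = 0.5377 - (0.688273)(0.5377) = 0.167616.
Step k = 3:
  phi_33 = [rho(3) - phi_21 rho(2) - phi_22 rho(1)] / [1 - phi_21 rho(1) - phi_22 rho(2)]
    numerator   = 0.5683 - (0.167616)(0.7784) - (0.688273)(0.5377) = 0.0677436
    denominator = 1 - (0.167616)(0.5377) - (0.688273)(0.7784) = 0.37412132
  phi_33 = 0.0677436 / 0.37412132 = 0.1811.
Therefore phi_{33} = 0.1811.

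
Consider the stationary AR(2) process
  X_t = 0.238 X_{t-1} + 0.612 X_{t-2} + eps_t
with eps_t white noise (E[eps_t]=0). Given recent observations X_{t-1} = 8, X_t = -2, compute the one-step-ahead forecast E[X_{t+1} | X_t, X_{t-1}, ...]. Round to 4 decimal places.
E[X_{t+1} \mid \mathcal F_t] = 4.4200

For an AR(p) model X_t = c + sum_i phi_i X_{t-i} + eps_t, the
one-step-ahead conditional mean is
  E[X_{t+1} | X_t, ...] = c + sum_i phi_i X_{t+1-i}.
Substitute known values:
  E[X_{t+1} | ...] = (0.238) * (-2) + (0.612) * (8)
                   = 4.4200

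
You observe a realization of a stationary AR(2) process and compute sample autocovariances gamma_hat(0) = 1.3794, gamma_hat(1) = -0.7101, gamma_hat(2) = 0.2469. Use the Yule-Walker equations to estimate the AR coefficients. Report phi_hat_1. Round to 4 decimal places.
\hat\phi_{1} = -0.5750

The Yule-Walker equations for an AR(p) process read, in matrix form,
  Gamma_p phi = r_p,   with   (Gamma_p)_{ij} = gamma(|i - j|),
                       (r_p)_i = gamma(i),   i,j = 1..p.
Substitute the sample gammas (Toeplitz matrix and right-hand side of size 2):
  Gamma_p = [[1.3794, -0.7101], [-0.7101, 1.3794]]
  r_p     = [-0.7101, 0.2469]
Written out:
  1.3794 phi_1 - 0.7101 phi_2 = -0.7101
  -0.7101 phi_1 + 1.3794 phi_2 = 0.2469
Solve by Cramer's rule:
  det = gamma(0)^2 - gamma(1)^2 = (1.3794)^2 - (-0.7101)^2 = 1.90274436 - 0.50424201 = 1.39850235
  phi_hat_1 = [gamma(1) gamma(0) - gamma(1) gamma(2)] / det = [(-0.7101)(1.3794) - (-0.7101)(0.2469)] / 1.39850235 = -0.80418825 / 1.39850235 = -0.575
  phi_hat_2 = [gamma(0) gamma(2) - gamma(1)^2] / det = [(1.3794)(0.2469) - (-0.7101)^2] / 1.39850235 = -0.16366815 / 1.39850235 = -0.117
So phi_hat = [-0.5750, -0.1170].
Therefore phi_hat_1 = -0.5750.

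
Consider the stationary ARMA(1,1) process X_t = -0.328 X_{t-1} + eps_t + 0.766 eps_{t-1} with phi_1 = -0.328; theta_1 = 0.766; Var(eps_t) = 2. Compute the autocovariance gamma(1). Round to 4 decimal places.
\gamma(1) = 0.7350

Multiply the model equation by X_{t-k} and take expectations. With theta_0 = psi_0 = 1 and psi_j the MA(infinity) weights, this gives
  gamma(k) - sum_i phi_i gamma(k-i) = c_k,
  c_k = sigma^2 * sum_{j=k..q} theta_j psi_{j-k}   (c_k = 0 for k > q),
using gamma(-m) = gamma(m).
psi-weights needed (psi_j = theta_j + sum_i phi_i psi_{j-i}):
  psi_1 = theta_1 + phi_1 = 0.766 + (-0.328) = 0.438
Right-hand sides:
  c_0 = sigma^2 (1 + theta_1 psi_1) = 2 * (1 + (0.766)(0.438)) = 2 * 1.335508 = 2.671016
  c_1 = sigma^2 theta_1 = 2 * (0.766) = 1.532
  c_2 = 0
Equations for k = 0 and k = 1 (AR order 1):
  gamma(0) = phi_1 gamma(1) + c_0
  gamma(1) = phi_1 gamma(0) + c_1
Substituting the second into the first: gamma(0) (1 - phi_1^2) = c_0 + phi_1 c_1, so
  gamma(0) = (c_0 + phi_1 c_1) / (1 - phi_1^2) = (2.671016 + (-0.328)(1.532)) / (1 - (-0.328)^2) = 2.16852 / 0.892416 = 2.429943.
  gamma(1) = phi_1 gamma(0) + c_1 = (-0.328)(2.429943) + (1.532) = 0.734979.
Therefore gamma(1) = 0.7350 (to 4 decimal places).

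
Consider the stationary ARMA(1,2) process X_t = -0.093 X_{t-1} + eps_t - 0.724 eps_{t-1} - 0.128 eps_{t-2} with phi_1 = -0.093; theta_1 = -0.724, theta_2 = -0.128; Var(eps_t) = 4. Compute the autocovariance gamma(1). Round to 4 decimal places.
\gamma(1) = -3.0990

Multiply the model equation by X_{t-k} and take expectations. With theta_0 = psi_0 = 1 and psi_j the MA(infinity) weights, this gives
  gamma(k) - sum_i phi_i gamma(k-i) = c_k,
  c_k = sigma^2 * sum_{j=k..q} theta_j psi_{j-k}   (c_k = 0 for k > q),
using gamma(-m) = gamma(m).
psi-weights needed (psi_j = theta_j + sum_i phi_i psi_{j-i}):
  psi_1 = theta_1 + phi_1 = -0.724 + (-0.093) = -0.817
  psi_2 = theta_2 + phi_1 psi_1 = -0.128 + (-0.093)(-0.817) = -0.052019
Right-hand sides:
  c_0 = sigma^2 (1 + theta_1 psi_1 + theta_2 psi_2) = 4 * (1 + (-0.724)(-0.817) + (-0.128)(-0.052019)) = 4 * 1.598166 = 6.392666
  c_1 = sigma^2 (theta_1 + theta_2 psi_1) = 4 * (-0.724 + (-0.128)(-0.817)) = -2.477696
  c_2 = sigma^2 theta_2 = 4 * (-0.128) = -0.512
Equations for k = 0 and k = 1 (AR order 1):
  gamma(0) = phi_1 gamma(1) + c_0
  gamma(1) = phi_1 gamma(0) + c_1
Substituting the second into the first: gamma(0) (1 - phi_1^2) = c_0 + phi_1 c_1, so
  gamma(0) = (c_0 + phi_1 c_1) / (1 - phi_1^2) = (6.392666 + (-0.093)(-2.477696)) / (1 - (-0.093)^2) = 6.623091 / 0.991351 = 6.680874.
  gamma(1) = phi_1 gamma(0) + c_1 = (-0.093)(6.680874) + (-2.477696) = -3.099017.
Therefore gamma(1) = -3.0990 (to 4 decimal places).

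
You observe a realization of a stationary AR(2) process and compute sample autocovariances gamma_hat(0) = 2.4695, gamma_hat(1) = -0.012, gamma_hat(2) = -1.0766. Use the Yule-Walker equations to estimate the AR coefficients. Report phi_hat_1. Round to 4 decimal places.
\hat\phi_{1} = -0.0070

The Yule-Walker equations for an AR(p) process read, in matrix form,
  Gamma_p phi = r_p,   with   (Gamma_p)_{ij} = gamma(|i - j|),
                       (r_p)_i = gamma(i),   i,j = 1..p.
Substitute the sample gammas (Toeplitz matrix and right-hand side of size 2):
  Gamma_p = [[2.4695, -0.012], [-0.012, 2.4695]]
  r_p     = [-0.012, -1.0766]
Written out:
  2.4695 phi_1 - 0.012 phi_2 = -0.012
  -0.012 phi_1 + 2.4695 phi_2 = -1.0766
Solve by Cramer's rule:
  det = gamma(0)^2 - gamma(1)^2 = (2.4695)^2 - (-0.012)^2 = 6.09843025 - 0.000144 = 6.09828625
  phi_hat_1 = [gamma(1) gamma(0) - gamma(1) gamma(2)] / det = [(-0.012)(2.4695) - (-0.012)(-1.0766)] / 6.09828625 = -0.0425532 / 6.09828625 = -0.007
  phi_hat_2 = [gamma(0) gamma(2) - gamma(1)^2] / det = [(2.4695)(-1.0766) - (-0.012)^2] / 6.09828625 = -2.6588077 / 6.09828625 = -0.436
So phi_hat = [-0.0070, -0.4360].
Therefore phi_hat_1 = -0.0070.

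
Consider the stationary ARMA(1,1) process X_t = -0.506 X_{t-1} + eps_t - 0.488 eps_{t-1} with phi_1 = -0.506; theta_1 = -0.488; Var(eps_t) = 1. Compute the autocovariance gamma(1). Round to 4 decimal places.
\gamma(1) = -1.6660

Multiply the model equation by X_{t-k} and take expectations. With theta_0 = psi_0 = 1 and psi_j the MA(infinity) weights, this gives
  gamma(k) - sum_i phi_i gamma(k-i) = c_k,
  c_k = sigma^2 * sum_{j=k..q} theta_j psi_{j-k}   (c_k = 0 for k > q),
using gamma(-m) = gamma(m).
psi-weights needed (psi_j = theta_j + sum_i phi_i psi_{j-i}):
  psi_1 = theta_1 + phi_1 = -0.488 + (-0.506) = -0.994
Right-hand sides:
  c_0 = sigma^2 (1 + theta_1 psi_1) = 1 * (1 + (-0.488)(-0.994)) = 1 * 1.485072 = 1.485072
  c_1 = sigma^2 theta_1 = 1 * (-0.488) = -0.488
  c_2 = 0
Equations for k = 0 and k = 1 (AR order 1):
  gamma(0) = phi_1 gamma(1) + c_0
  gamma(1) = phi_1 gamma(0) + c_1
Substituting the second into the first: gamma(0) (1 - phi_1^2) = c_0 + phi_1 c_1, so
  gamma(0) = (c_0 + phi_1 c_1) / (1 - phi_1^2) = (1.485072 + (-0.506)(-0.488)) / (1 - (-0.506)^2) = 1.732 / 0.743964 = 2.32807.
  gamma(1) = phi_1 gamma(0) + c_1 = (-0.506)(2.32807) + (-0.488) = -1.666003.
Therefore gamma(1) = -1.6660 (to 4 decimal places).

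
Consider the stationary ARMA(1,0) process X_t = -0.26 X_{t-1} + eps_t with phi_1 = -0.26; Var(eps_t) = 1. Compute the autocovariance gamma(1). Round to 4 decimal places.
\gamma(1) = -0.2789

Multiply the model equation by X_{t-k} and take expectations. With theta_0 = psi_0 = 1 and psi_j the MA(infinity) weights, this gives
  gamma(k) - sum_i phi_i gamma(k-i) = c_k,
  c_k = sigma^2 * sum_{j=k..q} theta_j psi_{j-k}   (c_k = 0 for k > q),
using gamma(-m) = gamma(m).
Pure AR (q = 0): c_0 = sigma^2 = 1, c_k = 0 for k >= 1.
Equations for k = 0 and k = 1 (AR order 1):
  gamma(0) = phi_1 gamma(1) + c_0
  gamma(1) = phi_1 gamma(0) + c_1
Substituting the second into the first: gamma(0) (1 - phi_1^2) = c_0 + phi_1 c_1, so
  gamma(0) = c_0 / (1 - phi_1^2) = 1 / (1 - (-0.26)^2) = 1 / 0.9324 = 1.072501.
  gamma(1) = phi_1 gamma(0) = (-0.26)(1.072501) = -0.27885.
Therefore gamma(1) = -0.2789 (to 4 decimal places).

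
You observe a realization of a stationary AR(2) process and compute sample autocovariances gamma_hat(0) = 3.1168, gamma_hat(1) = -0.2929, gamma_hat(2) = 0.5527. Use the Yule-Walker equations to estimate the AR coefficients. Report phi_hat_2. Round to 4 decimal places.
\hat\phi_{2} = 0.1700

The Yule-Walker equations for an AR(p) process read, in matrix form,
  Gamma_p phi = r_p,   with   (Gamma_p)_{ij} = gamma(|i - j|),
                       (r_p)_i = gamma(i),   i,j = 1..p.
Substitute the sample gammas (Toeplitz matrix and right-hand side of size 2):
  Gamma_p = [[3.1168, -0.2929], [-0.2929, 3.1168]]
  r_p     = [-0.2929, 0.5527]
Written out:
  3.1168 phi_1 - 0.2929 phi_2 = -0.2929
  -0.2929 phi_1 + 3.1168 phi_2 = 0.5527
Solve by Cramer's rule:
  det = gamma(0)^2 - gamma(1)^2 = (3.1168)^2 - (-0.2929)^2 = 9.71444224 - 0.08579041 = 9.62865183
  phi_hat_1 = [gamma(1) gamma(0) - gamma(1) gamma(2)] / det = [(-0.2929)(3.1168) - (-0.2929)(0.5527)] / 9.62865183 = -0.75102489 / 9.62865183 = -0.078
  phi_hat_2 = [gamma(0) gamma(2) - gamma(1)^2] / det = [(3.1168)(0.5527) - (-0.2929)^2] / 9.62865183 = 1.63686495 / 9.62865183 = 0.17
So phi_hat = [-0.0780, 0.1700].
Therefore phi_hat_2 = 0.1700.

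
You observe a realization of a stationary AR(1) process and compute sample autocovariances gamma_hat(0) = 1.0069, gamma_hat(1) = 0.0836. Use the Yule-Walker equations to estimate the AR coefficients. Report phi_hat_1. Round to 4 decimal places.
\hat\phi_{1} = 0.0830

The Yule-Walker equations for an AR(p) process read, in matrix form,
  Gamma_p phi = r_p,   with   (Gamma_p)_{ij} = gamma(|i - j|),
                       (r_p)_i = gamma(i),   i,j = 1..p.
Substitute the sample gammas (Toeplitz matrix and right-hand side of size 1):
  Gamma_p = [[1.0069]]
  r_p     = [0.0836]
With p = 1 this is the single equation gamma(0) phi_1 = gamma(1):
  phi_hat_1 = gamma(1) / gamma(0) = 0.0836 / 1.0069 = 0.0830.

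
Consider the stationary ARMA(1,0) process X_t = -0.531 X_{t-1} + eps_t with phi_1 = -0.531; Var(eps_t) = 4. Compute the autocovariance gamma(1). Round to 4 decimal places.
\gamma(1) = -2.9581

Multiply the model equation by X_{t-k} and take expectations. With theta_0 = psi_0 = 1 and psi_j the MA(infinity) weights, this gives
  gamma(k) - sum_i phi_i gamma(k-i) = c_k,
  c_k = sigma^2 * sum_{j=k..q} theta_j psi_{j-k}   (c_k = 0 for k > q),
using gamma(-m) = gamma(m).
Pure AR (q = 0): c_0 = sigma^2 = 4, c_k = 0 for k >= 1.
Equations for k = 0 and k = 1 (AR order 1):
  gamma(0) = phi_1 gamma(1) + c_0
  gamma(1) = phi_1 gamma(0) + c_1
Substituting the second into the first: gamma(0) (1 - phi_1^2) = c_0 + phi_1 c_1, so
  gamma(0) = c_0 / (1 - phi_1^2) = 4 / (1 - (-0.531)^2) = 4 / 0.718039 = 5.570728.
  gamma(1) = phi_1 gamma(0) = (-0.531)(5.570728) = -2.958057.
Therefore gamma(1) = -2.9581 (to 4 decimal places).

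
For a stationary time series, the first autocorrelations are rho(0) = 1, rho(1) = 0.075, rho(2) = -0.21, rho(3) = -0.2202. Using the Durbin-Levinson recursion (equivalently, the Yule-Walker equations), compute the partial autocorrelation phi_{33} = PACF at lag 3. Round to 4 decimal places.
\phi_{33} = -0.1950

The PACF at lag k is phi_{kk}, the last component of the solution
to the Yule-Walker system G_k phi = r_k where
  (G_k)_{ij} = rho(|i - j|), (r_k)_i = rho(i), i,j = 1..k.
Equivalently, Durbin-Levinson gives phi_{kk} iteratively:
  phi_{11} = rho(1)
  phi_{kk} = [rho(k) - sum_{j=1..k-1} phi_{k-1,j} rho(k-j)]
            / [1 - sum_{j=1..k-1} phi_{k-1,j} rho(j)],
  phi_{k,j} = phi_{k-1,j} - phi_{kk} phi_{k-1,k-j},  j = 1..k-1.
Step k = 1:
  phi_11 = rho(1) = 0.075.
Step k = 2:
  phi_22 = [rho(2) - phi_11 rho(1)] / [1 - phi_11 rho(1)] = [-0.21 - (0.075)(0.075)] / [1 - (0.075)(0.075)]
         = -0.215625 / 0.994375 = -0.216845.
  Update: phi_21 = phi_11 - phi_22 phi_11 = 0.075 - (-0.216845)(0.075) = 0.091263.
Step k = 3:
  phi_33 = [rho(3) - phi_21 rho(2) - phi_22 rho(1)] / [1 - phi_21 rho(1) - phi_22 rho(2)]
    numerator   = -0.2202 - (0.091263)(-0.21) - (-0.216845)(0.075) = -0.18477134
    denominator = 1 - (0.091263)(0.075) - (-0.216845)(-0.21) = 0.94761785
  phi_33 = -0.18477134 / 0.94761785 = -0.195.
Therefore phi_{33} = -0.1950.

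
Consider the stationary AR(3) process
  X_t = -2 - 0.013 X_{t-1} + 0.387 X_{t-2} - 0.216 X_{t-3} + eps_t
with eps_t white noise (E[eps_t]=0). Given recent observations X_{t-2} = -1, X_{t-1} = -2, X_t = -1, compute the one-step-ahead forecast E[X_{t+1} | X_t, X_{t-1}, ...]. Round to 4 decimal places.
E[X_{t+1} \mid \mathcal F_t] = -2.5450

For an AR(p) model X_t = c + sum_i phi_i X_{t-i} + eps_t, the
one-step-ahead conditional mean is
  E[X_{t+1} | X_t, ...] = c + sum_i phi_i X_{t+1-i}.
Substitute known values:
  E[X_{t+1} | ...] = -2 + (-0.013) * (-1) + (0.387) * (-2) + (-0.216) * (-1)
                   = -2.5450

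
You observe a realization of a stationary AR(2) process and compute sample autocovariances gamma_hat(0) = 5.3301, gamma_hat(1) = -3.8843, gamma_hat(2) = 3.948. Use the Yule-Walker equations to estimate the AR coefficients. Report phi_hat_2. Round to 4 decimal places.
\hat\phi_{2} = 0.4470

The Yule-Walker equations for an AR(p) process read, in matrix form,
  Gamma_p phi = r_p,   with   (Gamma_p)_{ij} = gamma(|i - j|),
                       (r_p)_i = gamma(i),   i,j = 1..p.
Substitute the sample gammas (Toeplitz matrix and right-hand side of size 2):
  Gamma_p = [[5.3301, -3.8843], [-3.8843, 5.3301]]
  r_p     = [-3.8843, 3.948]
Written out:
  5.3301 phi_1 - 3.8843 phi_2 = -3.8843
  -3.8843 phi_1 + 5.3301 phi_2 = 3.948
Solve by Cramer's rule:
  det = gamma(0)^2 - gamma(1)^2 = (5.3301)^2 - (-3.8843)^2 = 28.40996601 - 15.08778649 = 13.32217952
  phi_hat_1 = [gamma(1) gamma(0) - gamma(1) gamma(2)] / det = [(-3.8843)(5.3301) - (-3.8843)(3.948)] / 13.32217952 = -5.36849103 / 13.32217952 = -0.403
  phi_hat_2 = [gamma(0) gamma(2) - gamma(1)^2] / det = [(5.3301)(3.948) - (-3.8843)^2] / 13.32217952 = 5.95544831 / 13.32217952 = 0.447
So phi_hat = [-0.4030, 0.4470].
Therefore phi_hat_2 = 0.4470.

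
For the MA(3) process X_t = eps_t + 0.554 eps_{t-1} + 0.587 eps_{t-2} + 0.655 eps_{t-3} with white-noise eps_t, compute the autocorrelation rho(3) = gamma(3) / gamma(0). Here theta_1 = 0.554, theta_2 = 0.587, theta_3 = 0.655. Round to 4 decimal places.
\rho(3) = 0.3148

For an MA(q) process with theta_0 = 1, the autocovariance is
  gamma(k) = sigma^2 * sum_{i=0..q-k} theta_i * theta_{i+k},
and rho(k) = gamma(k) / gamma(0). Sigma^2 cancels.
  numerator   = (1)*(0.655) = 0.655.
  denominator = (1)^2 + (0.554)^2 + (0.587)^2 + (0.655)^2 = 2.08051.
  rho(3) = 0.655 / 2.08051 = 0.3148.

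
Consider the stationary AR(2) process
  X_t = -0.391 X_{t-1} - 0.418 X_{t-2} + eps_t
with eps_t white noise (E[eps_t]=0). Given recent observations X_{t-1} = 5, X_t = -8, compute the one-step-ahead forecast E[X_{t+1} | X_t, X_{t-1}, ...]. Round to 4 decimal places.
E[X_{t+1} \mid \mathcal F_t] = 1.0380

For an AR(p) model X_t = c + sum_i phi_i X_{t-i} + eps_t, the
one-step-ahead conditional mean is
  E[X_{t+1} | X_t, ...] = c + sum_i phi_i X_{t+1-i}.
Substitute known values:
  E[X_{t+1} | ...] = (-0.391) * (-8) + (-0.418) * (5)
                   = 1.0380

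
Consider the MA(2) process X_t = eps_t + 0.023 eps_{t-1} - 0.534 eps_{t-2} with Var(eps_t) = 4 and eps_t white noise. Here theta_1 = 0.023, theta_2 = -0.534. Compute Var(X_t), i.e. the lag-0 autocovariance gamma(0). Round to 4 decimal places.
\gamma(0) = 5.1427

For an MA(q) process X_t = eps_t + sum_i theta_i eps_{t-i} with
Var(eps_t) = sigma^2, the variance is
  gamma(0) = sigma^2 * (1 + sum_i theta_i^2).
  sum_i theta_i^2 = (0.023)^2 + (-0.534)^2 = 0.000529 + 0.285156 = 0.285685.
  gamma(0) = 4 * (1 + 0.285685) = 4 * 1.285685 = 5.14274, which rounds to 5.1427.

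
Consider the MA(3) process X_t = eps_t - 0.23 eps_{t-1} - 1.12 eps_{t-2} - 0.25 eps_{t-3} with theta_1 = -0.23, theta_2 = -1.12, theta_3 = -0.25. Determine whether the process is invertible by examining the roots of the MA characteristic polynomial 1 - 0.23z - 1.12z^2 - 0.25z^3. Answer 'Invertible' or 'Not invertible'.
\text{Not invertible}

The MA(q) characteristic polynomial is P(z) = 1 - 0.23z - 1.12z^2 - 0.25z^3.
Invertibility requires all roots to lie outside the unit circle, i.e. |z| > 1 for every root.
Degree 3: look for a simple real root z0 first, then factor out (1 - z/z0) and solve the remaining quadratic.
Testing z0 = -4: P(-4) = 1 + (-0.23)(-4) + (-1.12)(-4)^2 + (-0.25)(-4)^3
  = 1 + (0.92) + (-17.92) + (16) = 0.  So z_0 = -4 is a root, |z_0| = 4.
Divide out the factor (1 + 0.25 z) = (1 - z/z0) (since 1/z0 = -0.25):
  P(z) = (1 + 0.25 z)(1 + (-0.48) z + (-1) z^2)
  [check: z-coef -0.48 - (-0.25) = -0.23; z^2-coef -1 - (-0.25)(-0.48) = -1.12; z^3-coef -(-0.25)(-1) = -0.25.]
Remaining roots from the quadratic factor 1 + (-0.48) z + (-1) z^2:
  Set 1 + (-0.48) z + (-1) z^2 = 0, i.e. a z^2 + b z + c = 0 with a = -1, b = -0.48, c = 1.
  Discriminant D = b^2 - 4ac = (-0.48)^2 - 4*(-1)*1 = 0.2304 - (-4) = 4.2304.
  D >= 0, so the roots are real: z = (-b +/- sqrt(D)) / (2a) = (0.48 +/- 2.056794) / (-2).
    z_1 = (0.48 + 2.056794) / (-2) = -1.2684,   |z_1| = 1.2684.
    z_2 = (0.48 - 2.056794) / (-2) = 0.7884,   |z_2| = 0.7884.
Moduli of all roots: 4.0000, 1.2684, 0.7884.
All moduli strictly greater than 1? No.
Verdict: Not invertible.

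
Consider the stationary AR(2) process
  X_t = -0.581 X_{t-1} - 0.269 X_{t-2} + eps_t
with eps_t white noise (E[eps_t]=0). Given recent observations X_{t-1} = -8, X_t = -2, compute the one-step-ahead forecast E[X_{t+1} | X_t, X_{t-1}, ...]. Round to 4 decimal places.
E[X_{t+1} \mid \mathcal F_t] = 3.3140

For an AR(p) model X_t = c + sum_i phi_i X_{t-i} + eps_t, the
one-step-ahead conditional mean is
  E[X_{t+1} | X_t, ...] = c + sum_i phi_i X_{t+1-i}.
Substitute known values:
  E[X_{t+1} | ...] = (-0.581) * (-2) + (-0.269) * (-8)
                   = 3.3140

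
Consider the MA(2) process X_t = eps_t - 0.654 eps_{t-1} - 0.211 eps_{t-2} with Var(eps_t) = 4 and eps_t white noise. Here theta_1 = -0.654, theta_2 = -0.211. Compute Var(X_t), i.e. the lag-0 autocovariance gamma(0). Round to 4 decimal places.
\gamma(0) = 5.8889

For an MA(q) process X_t = eps_t + sum_i theta_i eps_{t-i} with
Var(eps_t) = sigma^2, the variance is
  gamma(0) = sigma^2 * (1 + sum_i theta_i^2).
  sum_i theta_i^2 = (-0.654)^2 + (-0.211)^2 = 0.427716 + 0.044521 = 0.472237.
  gamma(0) = 4 * (1 + 0.472237) = 4 * 1.472237 = 5.888948, which rounds to 5.8889.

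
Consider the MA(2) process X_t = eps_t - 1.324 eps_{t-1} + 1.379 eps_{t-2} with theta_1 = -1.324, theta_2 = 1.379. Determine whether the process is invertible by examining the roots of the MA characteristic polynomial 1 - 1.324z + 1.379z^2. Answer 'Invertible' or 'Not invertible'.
\text{Not invertible}

The MA(q) characteristic polynomial is P(z) = 1 - 1.324z + 1.379z^2.
Invertibility requires all roots to lie outside the unit circle, i.e. |z| > 1 for every root.
Set 1 + (-1.324) z + (1.379) z^2 = 0, i.e. a z^2 + b z + c = 0 with a = 1.379, b = -1.324, c = 1.
Discriminant D = b^2 - 4ac = (-1.324)^2 - 4*(1.379)*1 = 1.752976 - (5.516) = -3.763024.
D < 0, so the roots are the complex-conjugate pair z = (-b +/- i sqrt(-D)) / (2a) = 0.4801 +/- 0.7034i.
For a conjugate pair |z|^2 = z * conj(z) = (product of roots) = c/a = 1/(1.379) = 0.725163, so |z| = sqrt(0.725163) = 0.8516 for both roots.
Moduli of all roots: 0.8516, 0.8516.
All moduli strictly greater than 1? No.
Verdict: Not invertible.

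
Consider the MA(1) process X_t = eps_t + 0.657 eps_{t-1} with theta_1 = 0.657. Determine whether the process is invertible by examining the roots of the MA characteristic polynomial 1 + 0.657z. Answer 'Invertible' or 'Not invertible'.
\text{Invertible}

The MA(q) characteristic polynomial is P(z) = 1 + 0.657z.
Invertibility requires all roots to lie outside the unit circle, i.e. |z| > 1 for every root.
This is linear in z: 1 + (0.657) z = 0  =>  z = -1/(0.657) = -1.52207,  |z| = 1.52207.
Moduli of all roots: 1.5221.
All moduli strictly greater than 1? Yes.
Verdict: Invertible.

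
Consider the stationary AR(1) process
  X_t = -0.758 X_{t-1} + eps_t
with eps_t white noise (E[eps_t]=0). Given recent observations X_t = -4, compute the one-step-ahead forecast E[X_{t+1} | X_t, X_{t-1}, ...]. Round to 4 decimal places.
E[X_{t+1} \mid \mathcal F_t] = 3.0320

For an AR(p) model X_t = c + sum_i phi_i X_{t-i} + eps_t, the
one-step-ahead conditional mean is
  E[X_{t+1} | X_t, ...] = c + sum_i phi_i X_{t+1-i}.
Substitute known values:
  E[X_{t+1} | ...] = (-0.758) * (-4)
                   = 3.0320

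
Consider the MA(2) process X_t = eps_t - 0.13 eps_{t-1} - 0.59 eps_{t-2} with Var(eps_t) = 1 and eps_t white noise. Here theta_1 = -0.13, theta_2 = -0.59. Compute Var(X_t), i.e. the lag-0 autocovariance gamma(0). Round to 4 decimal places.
\gamma(0) = 1.3650

For an MA(q) process X_t = eps_t + sum_i theta_i eps_{t-i} with
Var(eps_t) = sigma^2, the variance is
  gamma(0) = sigma^2 * (1 + sum_i theta_i^2).
  sum_i theta_i^2 = (-0.13)^2 + (-0.59)^2 = 0.0169 + 0.3481 = 0.365.
  gamma(0) = 1 * (1 + 0.365) = 1 * 1.365 = 1.365, which rounds to 1.3650.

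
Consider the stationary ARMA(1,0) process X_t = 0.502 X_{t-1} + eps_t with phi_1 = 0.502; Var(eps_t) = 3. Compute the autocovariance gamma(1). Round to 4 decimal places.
\gamma(1) = 2.0134

Multiply the model equation by X_{t-k} and take expectations. With theta_0 = psi_0 = 1 and psi_j the MA(infinity) weights, this gives
  gamma(k) - sum_i phi_i gamma(k-i) = c_k,
  c_k = sigma^2 * sum_{j=k..q} theta_j psi_{j-k}   (c_k = 0 for k > q),
using gamma(-m) = gamma(m).
Pure AR (q = 0): c_0 = sigma^2 = 3, c_k = 0 for k >= 1.
Equations for k = 0 and k = 1 (AR order 1):
  gamma(0) = phi_1 gamma(1) + c_0
  gamma(1) = phi_1 gamma(0) + c_1
Substituting the second into the first: gamma(0) (1 - phi_1^2) = c_0 + phi_1 c_1, so
  gamma(0) = c_0 / (1 - phi_1^2) = 3 / (1 - (0.502)^2) = 3 / 0.747996 = 4.010717.
  gamma(1) = phi_1 gamma(0) = (0.502)(4.010717) = 2.01338.
Therefore gamma(1) = 2.0134 (to 4 decimal places).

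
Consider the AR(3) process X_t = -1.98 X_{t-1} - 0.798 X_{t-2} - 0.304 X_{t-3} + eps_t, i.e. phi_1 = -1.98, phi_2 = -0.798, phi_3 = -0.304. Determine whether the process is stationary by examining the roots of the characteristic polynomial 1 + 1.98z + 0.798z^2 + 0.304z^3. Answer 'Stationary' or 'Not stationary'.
\text{Not stationary}

The AR(p) characteristic polynomial is P(z) = 1 + 1.98z + 0.798z^2 + 0.304z^3.
Stationarity requires all roots to lie outside the unit circle, i.e. |z| > 1 for every root.
Degree 3: look for a simple real root z0 first, then factor out (1 - z/z0) and solve the remaining quadratic.
Testing z0 = -0.625: P(-0.625) = 1 + (1.98)(-0.625) + (0.798)(-0.625)^2 + (0.304)(-0.625)^3
  = 1 + (-1.2375) + (0.311719) + (-0.074219) = 0.  So z_0 = -0.625 is a root, |z_0| = 0.625.
Divide out the factor (1 + 1.6 z) = (1 - z/z0) (since 1/z0 = -1.6):
  P(z) = (1 + 1.6 z)(1 + (0.38) z + (0.19) z^2)
  [check: z-coef 0.38 - (-1.6) = 1.98; z^2-coef 0.19 - (-1.6)(0.38) = 0.798; z^3-coef -(-1.6)(0.19) = 0.304.]
Remaining roots from the quadratic factor 1 + (0.38) z + (0.19) z^2:
  Set 1 + (0.38) z + (0.19) z^2 = 0, i.e. a z^2 + b z + c = 0 with a = 0.19, b = 0.38, c = 1.
  Discriminant D = b^2 - 4ac = (0.38)^2 - 4*(0.19)*1 = 0.1444 - (0.76) = -0.6156.
  D < 0, so the roots are the complex-conjugate pair z = (-b +/- i sqrt(-D)) / (2a) = -1 +/- 2.0647i.
  For a conjugate pair |z|^2 = z * conj(z) = (product of roots) = c/a = 1/(0.19) = 5.263158, so |z| = sqrt(5.263158) = 2.2942 for both roots.
Moduli of all roots: 0.6250, 2.2942, 2.2942.
All moduli strictly greater than 1? No.
Verdict: Not stationary.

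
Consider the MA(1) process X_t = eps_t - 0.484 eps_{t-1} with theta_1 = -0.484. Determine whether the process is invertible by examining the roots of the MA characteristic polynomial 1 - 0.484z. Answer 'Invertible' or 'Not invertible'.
\text{Invertible}

The MA(q) characteristic polynomial is P(z) = 1 - 0.484z.
Invertibility requires all roots to lie outside the unit circle, i.e. |z| > 1 for every root.
This is linear in z: 1 + (-0.484) z = 0  =>  z = -1/(-0.484) = 2.066116,  |z| = 2.066116.
Moduli of all roots: 2.0661.
All moduli strictly greater than 1? Yes.
Verdict: Invertible.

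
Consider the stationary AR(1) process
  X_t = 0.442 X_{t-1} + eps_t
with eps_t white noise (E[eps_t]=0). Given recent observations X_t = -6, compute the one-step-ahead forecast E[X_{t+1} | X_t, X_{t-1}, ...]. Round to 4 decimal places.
E[X_{t+1} \mid \mathcal F_t] = -2.6520

For an AR(p) model X_t = c + sum_i phi_i X_{t-i} + eps_t, the
one-step-ahead conditional mean is
  E[X_{t+1} | X_t, ...] = c + sum_i phi_i X_{t+1-i}.
Substitute known values:
  E[X_{t+1} | ...] = (0.442) * (-6)
                   = -2.6520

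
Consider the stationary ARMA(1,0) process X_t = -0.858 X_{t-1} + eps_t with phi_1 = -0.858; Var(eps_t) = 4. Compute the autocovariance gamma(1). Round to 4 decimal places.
\gamma(1) = -13.0081

Multiply the model equation by X_{t-k} and take expectations. With theta_0 = psi_0 = 1 and psi_j the MA(infinity) weights, this gives
  gamma(k) - sum_i phi_i gamma(k-i) = c_k,
  c_k = sigma^2 * sum_{j=k..q} theta_j psi_{j-k}   (c_k = 0 for k > q),
using gamma(-m) = gamma(m).
Pure AR (q = 0): c_0 = sigma^2 = 4, c_k = 0 for k >= 1.
Equations for k = 0 and k = 1 (AR order 1):
  gamma(0) = phi_1 gamma(1) + c_0
  gamma(1) = phi_1 gamma(0) + c_1
Substituting the second into the first: gamma(0) (1 - phi_1^2) = c_0 + phi_1 c_1, so
  gamma(0) = c_0 / (1 - phi_1^2) = 4 / (1 - (-0.858)^2) = 4 / 0.263836 = 15.160933.
  gamma(1) = phi_1 gamma(0) = (-0.858)(15.160933) = -13.008081.
Therefore gamma(1) = -13.0081 (to 4 decimal places).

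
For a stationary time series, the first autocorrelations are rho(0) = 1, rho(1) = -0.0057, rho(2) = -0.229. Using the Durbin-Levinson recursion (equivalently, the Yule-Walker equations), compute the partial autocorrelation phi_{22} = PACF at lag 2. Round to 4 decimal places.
\phi_{22} = -0.2290

The PACF at lag k is phi_{kk}, the last component of the solution
to the Yule-Walker system G_k phi = r_k where
  (G_k)_{ij} = rho(|i - j|), (r_k)_i = rho(i), i,j = 1..k.
Equivalently, Durbin-Levinson gives phi_{kk} iteratively:
  phi_{11} = rho(1)
  phi_{kk} = [rho(k) - sum_{j=1..k-1} phi_{k-1,j} rho(k-j)]
            / [1 - sum_{j=1..k-1} phi_{k-1,j} rho(j)],
  phi_{k,j} = phi_{k-1,j} - phi_{kk} phi_{k-1,k-j},  j = 1..k-1.
Step k = 1:
  phi_11 = rho(1) = -0.0057.
Step k = 2:
  phi_22 = [rho(2) - phi_11 rho(1)] / [1 - phi_11 rho(1)] = [-0.229 - (-0.0057)(-0.0057)] / [1 - (-0.0057)(-0.0057)]
         = -0.22903249 / 0.99996751 = -0.229.
Therefore phi_{22} = -0.2290.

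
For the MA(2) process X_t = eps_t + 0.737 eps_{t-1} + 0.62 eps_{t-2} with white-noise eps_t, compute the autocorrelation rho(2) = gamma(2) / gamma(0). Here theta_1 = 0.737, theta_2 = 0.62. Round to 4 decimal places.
\rho(2) = 0.3216

For an MA(q) process with theta_0 = 1, the autocovariance is
  gamma(k) = sigma^2 * sum_{i=0..q-k} theta_i * theta_{i+k},
and rho(k) = gamma(k) / gamma(0). Sigma^2 cancels.
  numerator   = (1)*(0.62) = 0.62.
  denominator = (1)^2 + (0.737)^2 + (0.62)^2 = 1.927569.
  rho(2) = 0.62 / 1.927569 = 0.3216.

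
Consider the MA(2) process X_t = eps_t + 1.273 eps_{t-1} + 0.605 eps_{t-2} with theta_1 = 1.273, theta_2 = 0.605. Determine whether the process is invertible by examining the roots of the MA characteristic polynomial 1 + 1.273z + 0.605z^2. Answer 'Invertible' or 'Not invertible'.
\text{Invertible}

The MA(q) characteristic polynomial is P(z) = 1 + 1.273z + 0.605z^2.
Invertibility requires all roots to lie outside the unit circle, i.e. |z| > 1 for every root.
Set 1 + (1.273) z + (0.605) z^2 = 0, i.e. a z^2 + b z + c = 0 with a = 0.605, b = 1.273, c = 1.
Discriminant D = b^2 - 4ac = (1.273)^2 - 4*(0.605)*1 = 1.620529 - (2.42) = -0.799471.
D < 0, so the roots are the complex-conjugate pair z = (-b +/- i sqrt(-D)) / (2a) = -1.0521 +/- 0.739i.
For a conjugate pair |z|^2 = z * conj(z) = (product of roots) = c/a = 1/(0.605) = 1.652893, so |z| = sqrt(1.652893) = 1.2856 for both roots.
Moduli of all roots: 1.2856, 1.2856.
All moduli strictly greater than 1? Yes.
Verdict: Invertible.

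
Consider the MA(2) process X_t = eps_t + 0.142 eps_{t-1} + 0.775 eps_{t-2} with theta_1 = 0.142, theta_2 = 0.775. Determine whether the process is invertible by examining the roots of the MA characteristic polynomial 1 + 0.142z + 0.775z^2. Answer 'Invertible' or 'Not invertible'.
\text{Invertible}

The MA(q) characteristic polynomial is P(z) = 1 + 0.142z + 0.775z^2.
Invertibility requires all roots to lie outside the unit circle, i.e. |z| > 1 for every root.
Set 1 + (0.142) z + (0.775) z^2 = 0, i.e. a z^2 + b z + c = 0 with a = 0.775, b = 0.142, c = 1.
Discriminant D = b^2 - 4ac = (0.142)^2 - 4*(0.775)*1 = 0.020164 - (3.1) = -3.079836.
D < 0, so the roots are the complex-conjugate pair z = (-b +/- i sqrt(-D)) / (2a) = -0.0916 +/- 1.1322i.
For a conjugate pair |z|^2 = z * conj(z) = (product of roots) = c/a = 1/(0.775) = 1.290323, so |z| = sqrt(1.290323) = 1.1359 for both roots.
Moduli of all roots: 1.1359, 1.1359.
All moduli strictly greater than 1? Yes.
Verdict: Invertible.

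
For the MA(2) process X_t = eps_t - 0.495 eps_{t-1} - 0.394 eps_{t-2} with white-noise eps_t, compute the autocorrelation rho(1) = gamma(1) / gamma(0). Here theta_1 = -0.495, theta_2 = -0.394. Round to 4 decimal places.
\rho(1) = -0.2142

For an MA(q) process with theta_0 = 1, the autocovariance is
  gamma(k) = sigma^2 * sum_{i=0..q-k} theta_i * theta_{i+k},
and rho(k) = gamma(k) / gamma(0). Sigma^2 cancels.
  numerator   = (1)*(-0.495) + (-0.495)*(-0.394) = -0.29997.
  denominator = (1)^2 + (-0.495)^2 + (-0.394)^2 = 1.400261.
  rho(1) = -0.29997 / 1.400261 = -0.2142.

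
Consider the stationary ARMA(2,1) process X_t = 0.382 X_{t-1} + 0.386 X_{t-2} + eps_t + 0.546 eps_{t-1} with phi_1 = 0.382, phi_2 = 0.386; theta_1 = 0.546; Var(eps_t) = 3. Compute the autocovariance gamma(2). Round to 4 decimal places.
\gamma(2) = 8.1123

Multiply the model equation by X_{t-k} and take expectations. With theta_0 = psi_0 = 1 and psi_j the MA(infinity) weights, this gives
  gamma(k) - sum_i phi_i gamma(k-i) = c_k,
  c_k = sigma^2 * sum_{j=k..q} theta_j psi_{j-k}   (c_k = 0 for k > q),
using gamma(-m) = gamma(m).
psi-weights needed (psi_j = theta_j + sum_i phi_i psi_{j-i}):
  psi_1 = theta_1 + phi_1 = 0.546 + (0.382) = 0.928
Right-hand sides:
  c_0 = sigma^2 (1 + theta_1 psi_1) = 3 * (1 + (0.546)(0.928)) = 3 * 1.506688 = 4.520064
  c_1 = sigma^2 theta_1 = 3 * (0.546) = 1.638
  c_2 = 0
Equations for k = 0, 1, 2 (AR order 2, c_2 = 0):
  (E0) gamma(0) = phi_1 gamma(1) + phi_2 gamma(2) + c_0
  (E1) gamma(1) = phi_1 gamma(0) + phi_2 gamma(1) + c_1
  (E2) gamma(2) = phi_1 gamma(1) + phi_2 gamma(0)
From (E1): gamma(1) = A gamma(0) + B with
  A = phi_1 / (1 - phi_2) = 0.382 / 0.614 = 0.62215,   B = c_1 / (1 - phi_2) = 1.638 / 0.614 = 2.667752.
Insert (E2) into (E0): gamma(0) (1 - phi_2^2) = phi_1 (1 + phi_2) gamma(1) + c_0.
  phi_1 (1 + phi_2) = (0.382)(1.386) = 0.529452,   1 - phi_2^2 = 0.851004.
Replace gamma(1) by A gamma(0) + B and collect gamma(0):
  gamma(0) [0.851004 - (0.529452)(0.62215)] = (0.529452)(2.667752) + 4.520064
  gamma(0) * 0.521606 = 5.932511
  gamma(0) = 5.932511 / 0.521606 = 11.373558.
  gamma(1) = A gamma(0) + B = (0.62215)(11.373558) + (2.667752) = 9.74381.
  gamma(2) = phi_1 gamma(1) + phi_2 gamma(0) = (0.382)(9.74381) + (0.386)(11.373558) = 8.112329.
Therefore gamma(2) = 8.1123 (to 4 decimal places).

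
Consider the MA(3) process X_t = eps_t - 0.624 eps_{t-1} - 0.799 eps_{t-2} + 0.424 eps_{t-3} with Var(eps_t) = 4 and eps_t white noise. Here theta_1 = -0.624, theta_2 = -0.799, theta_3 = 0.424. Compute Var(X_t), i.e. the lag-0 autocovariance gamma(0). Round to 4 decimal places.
\gamma(0) = 8.8302

For an MA(q) process X_t = eps_t + sum_i theta_i eps_{t-i} with
Var(eps_t) = sigma^2, the variance is
  gamma(0) = sigma^2 * (1 + sum_i theta_i^2).
  sum_i theta_i^2 = (-0.624)^2 + (-0.799)^2 + (0.424)^2 = 0.389376 + 0.638401 + 0.179776 = 1.207553.
  gamma(0) = 4 * (1 + 1.207553) = 4 * 2.207553 = 8.830212, which rounds to 8.8302.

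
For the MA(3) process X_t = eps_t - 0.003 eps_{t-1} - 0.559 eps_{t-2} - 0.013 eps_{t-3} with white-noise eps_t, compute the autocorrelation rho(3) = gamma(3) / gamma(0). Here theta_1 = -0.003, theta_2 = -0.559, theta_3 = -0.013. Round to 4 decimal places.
\rho(3) = -0.0099

For an MA(q) process with theta_0 = 1, the autocovariance is
  gamma(k) = sigma^2 * sum_{i=0..q-k} theta_i * theta_{i+k},
and rho(k) = gamma(k) / gamma(0). Sigma^2 cancels.
  numerator   = (1)*(-0.013) = -0.013.
  denominator = (1)^2 + (-0.003)^2 + (-0.559)^2 + (-0.013)^2 = 1.312659.
  rho(3) = -0.013 / 1.312659 = -0.0099.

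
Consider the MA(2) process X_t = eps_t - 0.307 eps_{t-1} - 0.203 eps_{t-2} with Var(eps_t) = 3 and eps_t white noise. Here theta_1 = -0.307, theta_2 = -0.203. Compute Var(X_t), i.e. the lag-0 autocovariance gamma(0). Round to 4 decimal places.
\gamma(0) = 3.4064

For an MA(q) process X_t = eps_t + sum_i theta_i eps_{t-i} with
Var(eps_t) = sigma^2, the variance is
  gamma(0) = sigma^2 * (1 + sum_i theta_i^2).
  sum_i theta_i^2 = (-0.307)^2 + (-0.203)^2 = 0.094249 + 0.041209 = 0.135458.
  gamma(0) = 3 * (1 + 0.135458) = 3 * 1.135458 = 3.406374, which rounds to 3.4064.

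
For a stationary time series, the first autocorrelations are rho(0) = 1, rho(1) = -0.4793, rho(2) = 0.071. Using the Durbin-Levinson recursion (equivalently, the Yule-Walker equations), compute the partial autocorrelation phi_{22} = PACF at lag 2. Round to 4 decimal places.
\phi_{22} = -0.2061

The PACF at lag k is phi_{kk}, the last component of the solution
to the Yule-Walker system G_k phi = r_k where
  (G_k)_{ij} = rho(|i - j|), (r_k)_i = rho(i), i,j = 1..k.
Equivalently, Durbin-Levinson gives phi_{kk} iteratively:
  phi_{11} = rho(1)
  phi_{kk} = [rho(k) - sum_{j=1..k-1} phi_{k-1,j} rho(k-j)]
            / [1 - sum_{j=1..k-1} phi_{k-1,j} rho(j)],
  phi_{k,j} = phi_{k-1,j} - phi_{kk} phi_{k-1,k-j},  j = 1..k-1.
Step k = 1:
  phi_11 = rho(1) = -0.4793.
Step k = 2:
  phi_22 = [rho(2) - phi_11 rho(1)] / [1 - phi_11 rho(1)] = [0.071 - (-0.4793)(-0.4793)] / [1 - (-0.4793)(-0.4793)]
         = -0.15872849 / 0.77027151 = -0.2061.
Therefore phi_{22} = -0.2061.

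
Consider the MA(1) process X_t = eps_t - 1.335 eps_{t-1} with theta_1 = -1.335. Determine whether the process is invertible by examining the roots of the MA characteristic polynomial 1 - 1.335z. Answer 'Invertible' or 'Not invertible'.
\text{Not invertible}

The MA(q) characteristic polynomial is P(z) = 1 - 1.335z.
Invertibility requires all roots to lie outside the unit circle, i.e. |z| > 1 for every root.
This is linear in z: 1 + (-1.335) z = 0  =>  z = -1/(-1.335) = 0.749064,  |z| = 0.749064.
Moduli of all roots: 0.7491.
All moduli strictly greater than 1? No.
Verdict: Not invertible.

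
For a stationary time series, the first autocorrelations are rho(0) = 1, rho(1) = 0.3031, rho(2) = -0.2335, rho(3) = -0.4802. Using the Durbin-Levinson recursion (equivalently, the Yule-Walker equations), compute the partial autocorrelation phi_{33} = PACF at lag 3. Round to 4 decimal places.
\phi_{33} = -0.3480

The PACF at lag k is phi_{kk}, the last component of the solution
to the Yule-Walker system G_k phi = r_k where
  (G_k)_{ij} = rho(|i - j|), (r_k)_i = rho(i), i,j = 1..k.
Equivalently, Durbin-Levinson gives phi_{kk} iteratively:
  phi_{11} = rho(1)
  phi_{kk} = [rho(k) - sum_{j=1..k-1} phi_{k-1,j} rho(k-j)]
            / [1 - sum_{j=1..k-1} phi_{k-1,j} rho(j)],
  phi_{k,j} = phi_{k-1,j} - phi_{kk} phi_{k-1,k-j},  j = 1..k-1.
Step k = 1:
  phi_11 = rho(1) = 0.3031.
Step k = 2:
  phi_22 = [rho(2) - phi_11 rho(1)] / [1 - phi_11 rho(1)] = [-0.2335 - (0.3031)(0.3031)] / [1 - (0.3031)(0.3031)]
         = -0.32536961 / 0.90813039 = -0.358285.
  Update: phi_21 = phi_11 - phi_22 phi_11 = 0.3031 - (-0.358285)(0.3031) = 0.411696.
Step k = 3:
  phi_33 = [rho(3) - phi_21 rho(2) - phi_22 rho(1)] / [1 - phi_21 rho(1) - phi_22 rho(2)]
    numerator   = -0.4802 - (0.411696)(-0.2335) - (-0.358285)(0.3031) = -0.27547271
    denominator = 1 - (0.411696)(0.3031) - (-0.358285)(-0.2335) = 0.7915553
  phi_33 = -0.27547271 / 0.7915553 = -0.348.
Therefore phi_{33} = -0.3480.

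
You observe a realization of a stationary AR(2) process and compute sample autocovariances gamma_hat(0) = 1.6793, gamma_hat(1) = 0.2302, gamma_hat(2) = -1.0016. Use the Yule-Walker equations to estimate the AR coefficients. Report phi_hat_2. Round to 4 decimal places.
\hat\phi_{2} = -0.6270

The Yule-Walker equations for an AR(p) process read, in matrix form,
  Gamma_p phi = r_p,   with   (Gamma_p)_{ij} = gamma(|i - j|),
                       (r_p)_i = gamma(i),   i,j = 1..p.
Substitute the sample gammas (Toeplitz matrix and right-hand side of size 2):
  Gamma_p = [[1.6793, 0.2302], [0.2302, 1.6793]]
  r_p     = [0.2302, -1.0016]
Written out:
  1.6793 phi_1 + 0.2302 phi_2 = 0.2302
  0.2302 phi_1 + 1.6793 phi_2 = -1.0016
Solve by Cramer's rule:
  det = gamma(0)^2 - gamma(1)^2 = (1.6793)^2 - (0.2302)^2 = 2.82004849 - 0.05299204 = 2.76705645
  phi_hat_1 = [gamma(1) gamma(0) - gamma(1) gamma(2)] / det = [(0.2302)(1.6793) - (0.2302)(-1.0016)] / 2.76705645 = 0.61714318 / 2.76705645 = 0.223
  phi_hat_2 = [gamma(0) gamma(2) - gamma(1)^2] / det = [(1.6793)(-1.0016) - (0.2302)^2] / 2.76705645 = -1.73497892 / 2.76705645 = -0.627
So phi_hat = [0.2230, -0.6270].
Therefore phi_hat_2 = -0.6270.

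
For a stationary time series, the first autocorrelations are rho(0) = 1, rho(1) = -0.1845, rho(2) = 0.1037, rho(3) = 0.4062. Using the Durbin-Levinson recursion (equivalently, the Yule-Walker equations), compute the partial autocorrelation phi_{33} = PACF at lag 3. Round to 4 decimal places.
\phi_{33} = 0.4550

The PACF at lag k is phi_{kk}, the last component of the solution
to the Yule-Walker system G_k phi = r_k where
  (G_k)_{ij} = rho(|i - j|), (r_k)_i = rho(i), i,j = 1..k.
Equivalently, Durbin-Levinson gives phi_{kk} iteratively:
  phi_{11} = rho(1)
  phi_{kk} = [rho(k) - sum_{j=1..k-1} phi_{k-1,j} rho(k-j)]
            / [1 - sum_{j=1..k-1} phi_{k-1,j} rho(j)],
  phi_{k,j} = phi_{k-1,j} - phi_{kk} phi_{k-1,k-j},  j = 1..k-1.
Step k = 1:
  phi_11 = rho(1) = -0.1845.
Step k = 2:
  phi_22 = [rho(2) - phi_11 rho(1)] / [1 - phi_11 rho(1)] = [0.1037 - (-0.1845)(-0.1845)] / [1 - (-0.1845)(-0.1845)]
         = 0.06965975 / 0.96595975 = 0.072115.
  Update: phi_21 = phi_11 - phi_22 phi_11 = -0.1845 - (0.072115)(-0.1845) = -0.171195.
Step k = 3:
  phi_33 = [rho(3) - phi_21 rho(2) - phi_22 rho(1)] / [1 - phi_21 rho(1) - phi_22 rho(2)]
    numerator   = 0.4062 - (-0.171195)(0.1037) - (0.072115)(-0.1845) = 0.43725804
    denominator = 1 - (-0.171195)(-0.1845) - (0.072115)(0.1037) = 0.96093627
  phi_33 = 0.43725804 / 0.96093627 = 0.455.
Therefore phi_{33} = 0.4550.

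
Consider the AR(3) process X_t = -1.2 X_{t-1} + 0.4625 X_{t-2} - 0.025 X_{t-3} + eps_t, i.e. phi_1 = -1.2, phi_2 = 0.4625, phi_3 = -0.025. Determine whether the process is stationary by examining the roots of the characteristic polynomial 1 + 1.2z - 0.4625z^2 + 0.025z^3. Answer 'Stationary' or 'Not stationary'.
\text{Not stationary}

The AR(p) characteristic polynomial is P(z) = 1 + 1.2z - 0.4625z^2 + 0.025z^3.
Stationarity requires all roots to lie outside the unit circle, i.e. |z| > 1 for every root.
Degree 3: look for a simple real root z0 first, then factor out (1 - z/z0) and solve the remaining quadratic.
Testing z0 = 4: P(4) = 1 + (1.2)(4) + (-0.4625)(4)^2 + (0.025)(4)^3
  = 1 + (4.8) + (-7.4) + (1.6) = 0.  So z_0 = 4 is a root, |z_0| = 4.
Divide out the factor (1 - 0.25 z) = (1 - z/z0) (since 1/z0 = 0.25):
  P(z) = (1 - 0.25 z)(1 + (1.45) z + (-0.1) z^2)
  [check: z-coef 1.45 - (0.25) = 1.2; z^2-coef -0.1 - (0.25)(1.45) = -0.4625; z^3-coef -(0.25)(-0.1) = 0.025.]
Remaining roots from the quadratic factor 1 + (1.45) z + (-0.1) z^2:
  Set 1 + (1.45) z + (-0.1) z^2 = 0, i.e. a z^2 + b z + c = 0 with a = -0.1, b = 1.45, c = 1.
  Discriminant D = b^2 - 4ac = (1.45)^2 - 4*(-0.1)*1 = 2.1025 - (-0.4) = 2.5025.
  D >= 0, so the roots are real: z = (-b +/- sqrt(D)) / (2a) = (-1.45 +/- 1.581929) / (-0.2).
    z_1 = (-1.45 + 1.581929) / (-0.2) = -0.6596,   |z_1| = 0.6596.
    z_2 = (-1.45 - 1.581929) / (-0.2) = 15.1596,   |z_2| = 15.1596.
Moduli of all roots: 4.0000, 0.6596, 15.1596.
All moduli strictly greater than 1? No.
Verdict: Not stationary.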